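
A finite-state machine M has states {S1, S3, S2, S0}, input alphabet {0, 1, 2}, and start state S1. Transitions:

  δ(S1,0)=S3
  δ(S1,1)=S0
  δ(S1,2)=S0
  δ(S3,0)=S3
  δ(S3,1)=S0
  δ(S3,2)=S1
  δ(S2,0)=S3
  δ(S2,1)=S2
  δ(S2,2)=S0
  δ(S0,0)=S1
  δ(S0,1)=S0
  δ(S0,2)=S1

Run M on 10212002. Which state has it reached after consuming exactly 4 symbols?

S0

Trace: S1 -1-> S0 -0-> S1 -2-> S0 -1-> S0
After 4 symbols: S0.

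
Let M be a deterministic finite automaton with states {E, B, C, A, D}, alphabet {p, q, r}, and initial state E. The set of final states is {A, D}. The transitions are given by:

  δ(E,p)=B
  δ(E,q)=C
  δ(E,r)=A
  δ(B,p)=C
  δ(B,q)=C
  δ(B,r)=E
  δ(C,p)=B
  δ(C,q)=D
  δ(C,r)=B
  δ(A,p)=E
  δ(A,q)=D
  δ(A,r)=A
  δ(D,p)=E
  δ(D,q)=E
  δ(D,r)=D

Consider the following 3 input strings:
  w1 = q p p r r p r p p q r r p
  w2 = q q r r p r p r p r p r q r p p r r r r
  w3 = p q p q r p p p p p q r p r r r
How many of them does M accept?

w1: Trace: E -q-> C -p-> B -p-> C -r-> B -r-> E -p-> B -r-> E -p-> B -p-> C -q-> D -r-> D -r-> D -p-> E  → end E, rejected
w2: Trace: E -q-> C -q-> D -r-> D -r-> D -p-> E -r-> A -p-> E -r-> A -p-> E -r-> A -p-> E -r-> A -q-> D -r-> D -p-> E -p-> B -r-> E -r-> A -r-> A -r-> A  → end A, accepted
w3: Trace: E -p-> B -q-> C -p-> B -q-> C -r-> B -p-> C -p-> B -p-> C -p-> B -p-> C -q-> D -r-> D -p-> E -r-> A -r-> A -r-> A  → end A, accepted

2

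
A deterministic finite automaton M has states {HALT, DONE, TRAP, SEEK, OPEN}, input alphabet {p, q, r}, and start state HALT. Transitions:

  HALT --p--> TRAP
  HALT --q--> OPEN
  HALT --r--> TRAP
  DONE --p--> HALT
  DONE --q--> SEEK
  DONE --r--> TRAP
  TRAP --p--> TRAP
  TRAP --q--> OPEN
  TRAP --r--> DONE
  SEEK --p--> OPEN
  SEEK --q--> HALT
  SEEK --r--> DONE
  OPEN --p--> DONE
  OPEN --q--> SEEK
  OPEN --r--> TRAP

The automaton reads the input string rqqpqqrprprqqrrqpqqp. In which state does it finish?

TRAP

start at HALT
read 'r': HALT → TRAP
read 'q': TRAP → OPEN
read 'q': OPEN → SEEK
read 'p': SEEK → OPEN
read 'q': OPEN → SEEK
read 'q': SEEK → HALT
read 'r': HALT → TRAP
read 'p': TRAP → TRAP
read 'r': TRAP → DONE
read 'p': DONE → HALT
read 'r': HALT → TRAP
read 'q': TRAP → OPEN
read 'q': OPEN → SEEK
read 'r': SEEK → DONE
read 'r': DONE → TRAP
read 'q': TRAP → OPEN
read 'p': OPEN → DONE
read 'q': DONE → SEEK
read 'q': SEEK → HALT
read 'p': HALT → TRAP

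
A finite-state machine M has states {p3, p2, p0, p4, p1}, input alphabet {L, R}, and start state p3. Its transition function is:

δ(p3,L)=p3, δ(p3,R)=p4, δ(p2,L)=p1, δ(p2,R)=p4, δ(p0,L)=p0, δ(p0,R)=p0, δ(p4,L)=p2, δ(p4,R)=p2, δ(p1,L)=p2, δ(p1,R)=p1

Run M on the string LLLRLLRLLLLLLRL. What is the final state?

start at p3
read 'L': p3 → p3
read 'L': p3 → p3
read 'L': p3 → p3
read 'R': p3 → p4
read 'L': p4 → p2
read 'L': p2 → p1
read 'R': p1 → p1
read 'L': p1 → p2
read 'L': p2 → p1
read 'L': p1 → p2
read 'L': p2 → p1
read 'L': p1 → p2
read 'L': p2 → p1
read 'R': p1 → p1
read 'L': p1 → p2

p2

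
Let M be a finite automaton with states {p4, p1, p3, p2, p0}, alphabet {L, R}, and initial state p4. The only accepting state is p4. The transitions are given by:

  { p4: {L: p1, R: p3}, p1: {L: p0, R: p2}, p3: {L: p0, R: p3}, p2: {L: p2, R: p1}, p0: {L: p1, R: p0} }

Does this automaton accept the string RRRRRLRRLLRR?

Trace: p4 -R-> p3 -R-> p3 -R-> p3 -R-> p3 -R-> p3 -L-> p0 -R-> p0 -R-> p0 -L-> p1 -L-> p0 -R-> p0 -R-> p0
End state p0 is not accepting.

No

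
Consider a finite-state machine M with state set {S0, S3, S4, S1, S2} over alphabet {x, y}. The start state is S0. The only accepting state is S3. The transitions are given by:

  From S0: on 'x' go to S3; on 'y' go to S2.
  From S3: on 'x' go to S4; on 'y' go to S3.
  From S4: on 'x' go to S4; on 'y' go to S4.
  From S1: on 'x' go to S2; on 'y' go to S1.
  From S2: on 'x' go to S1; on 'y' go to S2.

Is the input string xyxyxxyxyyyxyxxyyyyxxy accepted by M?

Trace: S0 -x-> S3 -y-> S3 -x-> S4 -y-> S4 -x-> S4 -x-> S4 -y-> S4 -x-> S4 -y-> S4 -y-> S4 -y-> S4 -x-> S4 -y-> S4 -x-> S4 -x-> S4 -y-> S4 -y-> S4 -y-> S4 -y-> S4 -x-> S4 -x-> S4 -y-> S4
End state S4 is not accepting.

No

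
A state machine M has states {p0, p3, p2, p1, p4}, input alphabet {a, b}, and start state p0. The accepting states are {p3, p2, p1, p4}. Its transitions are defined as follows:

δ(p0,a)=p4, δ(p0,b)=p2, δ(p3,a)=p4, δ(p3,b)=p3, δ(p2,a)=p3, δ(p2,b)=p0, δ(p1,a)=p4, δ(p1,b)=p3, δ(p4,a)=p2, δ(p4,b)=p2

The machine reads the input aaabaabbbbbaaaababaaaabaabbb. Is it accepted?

Yes

p0 → p4 → p2 → p3 → p3 → p4 → p2 → p0 → p2 → p0 → p2 → p0 → p4 → p2 → p3 → p4 → p2 → p3 → p3 → p4 → p2 → p3 → p4 → p2 → p3 → p4 → p2 → p0 → p2
End state p2 is accepting.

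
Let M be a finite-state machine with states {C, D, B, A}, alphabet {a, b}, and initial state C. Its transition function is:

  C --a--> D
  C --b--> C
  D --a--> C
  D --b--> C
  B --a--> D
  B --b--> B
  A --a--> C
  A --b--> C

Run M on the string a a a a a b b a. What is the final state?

C → D → C → D → C → D → C → C → D

D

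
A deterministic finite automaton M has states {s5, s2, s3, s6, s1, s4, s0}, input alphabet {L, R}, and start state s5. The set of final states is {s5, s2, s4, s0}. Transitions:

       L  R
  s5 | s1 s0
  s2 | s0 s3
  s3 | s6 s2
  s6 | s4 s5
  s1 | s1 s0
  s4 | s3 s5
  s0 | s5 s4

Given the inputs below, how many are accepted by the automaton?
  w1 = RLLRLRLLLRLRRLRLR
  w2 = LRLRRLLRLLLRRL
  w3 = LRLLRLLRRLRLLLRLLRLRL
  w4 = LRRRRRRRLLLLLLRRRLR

w1: s5 → s0 → s5 → s1 → s0 → s5 → s0 → s5 → s1 → s1 → s0 → s5 → s0 → s4 → s3 → s2 → s0 → s4  → end s4, accepted
w2: s5 → s1 → s0 → s5 → s0 → s4 → s3 → s6 → s5 → s1 → s1 → s1 → s0 → s4 → s3  → end s3, rejected
w3: s5 → s1 → s0 → s5 → s1 → s0 → s5 → s1 → s0 → s4 → s3 → s2 → s0 → s5 → s1 → s0 → s5 → s1 → s0 → s5 → s0 → s5  → end s5, accepted
w4: s5 → s1 → s0 → s4 → s5 → s0 → s4 → s5 → s0 → s5 → s1 → s1 → s1 → s1 → s1 → s0 → s4 → s5 → s1 → s0  → end s0, accepted

3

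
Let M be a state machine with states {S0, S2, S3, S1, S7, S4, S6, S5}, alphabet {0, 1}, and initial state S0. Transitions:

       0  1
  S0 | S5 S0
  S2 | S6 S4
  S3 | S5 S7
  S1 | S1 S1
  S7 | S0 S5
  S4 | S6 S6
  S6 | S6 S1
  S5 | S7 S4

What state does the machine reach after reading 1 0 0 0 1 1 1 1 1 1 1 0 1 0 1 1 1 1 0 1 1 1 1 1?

S0 → S0 → S5 → S7 → S0 → S0 → S0 → S0 → S0 → S0 → S0 → S0 → S5 → S4 → S6 → S1 → S1 → S1 → S1 → S1 → S1 → S1 → S1 → S1 → S1

S1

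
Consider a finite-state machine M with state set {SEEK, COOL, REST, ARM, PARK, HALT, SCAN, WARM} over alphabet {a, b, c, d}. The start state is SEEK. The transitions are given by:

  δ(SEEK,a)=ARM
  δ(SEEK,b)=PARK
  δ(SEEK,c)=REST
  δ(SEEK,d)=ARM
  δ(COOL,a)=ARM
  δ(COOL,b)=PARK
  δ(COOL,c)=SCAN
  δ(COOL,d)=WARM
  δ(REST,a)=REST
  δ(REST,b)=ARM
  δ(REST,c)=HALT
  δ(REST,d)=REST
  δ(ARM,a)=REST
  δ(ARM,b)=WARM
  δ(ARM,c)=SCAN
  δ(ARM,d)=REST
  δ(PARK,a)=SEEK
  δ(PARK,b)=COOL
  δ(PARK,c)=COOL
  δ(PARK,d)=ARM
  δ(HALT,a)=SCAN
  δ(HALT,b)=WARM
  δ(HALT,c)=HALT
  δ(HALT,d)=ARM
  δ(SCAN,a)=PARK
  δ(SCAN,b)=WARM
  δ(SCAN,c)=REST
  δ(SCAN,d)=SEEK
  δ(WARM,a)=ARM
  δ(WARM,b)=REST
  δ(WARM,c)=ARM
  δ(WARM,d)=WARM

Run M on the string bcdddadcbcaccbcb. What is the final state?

WARM

start at SEEK
read 'b': SEEK → PARK
read 'c': PARK → COOL
read 'd': COOL → WARM
read 'd': WARM → WARM
read 'd': WARM → WARM
read 'a': WARM → ARM
read 'd': ARM → REST
read 'c': REST → HALT
read 'b': HALT → WARM
read 'c': WARM → ARM
read 'a': ARM → REST
read 'c': REST → HALT
read 'c': HALT → HALT
read 'b': HALT → WARM
read 'c': WARM → ARM
read 'b': ARM → WARM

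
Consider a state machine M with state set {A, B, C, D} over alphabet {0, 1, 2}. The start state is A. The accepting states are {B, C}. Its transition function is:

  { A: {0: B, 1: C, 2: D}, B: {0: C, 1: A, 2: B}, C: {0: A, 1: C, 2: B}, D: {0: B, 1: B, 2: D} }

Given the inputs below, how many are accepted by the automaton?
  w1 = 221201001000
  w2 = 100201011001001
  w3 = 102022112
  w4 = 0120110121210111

w1:
  start at A
  read '2': A → D
  read '2': D → D
  read '1': D → B
  read '2': B → B
  read '0': B → C
  read '1': C → C
  read '0': C → A
  read '0': A → B
  read '1': B → A
  read '0': A → B
  read '0': B → C
  read '0': C → A
  end A, rejected
w2:
  start at A
  read '1': A → C
  read '0': C → A
  read '0': A → B
  read '2': B → B
  read '0': B → C
  read '1': C → C
  read '0': C → A
  read '1': A → C
  read '1': C → C
  read '0': C → A
  read '0': A → B
  read '1': B → A
  read '0': A → B
  read '0': B → C
  read '1': C → C
  end C, accepted
w3:
  start at A
  read '1': A → C
  read '0': C → A
  read '2': A → D
  read '0': D → B
  read '2': B → B
  read '2': B → B
  read '1': B → A
  read '1': A → C
  read '2': C → B
  end B, accepted
w4:
  start at A
  read '0': A → B
  read '1': B → A
  read '2': A → D
  read '0': D → B
  read '1': B → A
  read '1': A → C
  read '0': C → A
  read '1': A → C
  read '2': C → B
  read '1': B → A
  read '2': A → D
  read '1': D → B
  read '0': B → C
  read '1': C → C
  read '1': C → C
  read '1': C → C
  end C, accepted

3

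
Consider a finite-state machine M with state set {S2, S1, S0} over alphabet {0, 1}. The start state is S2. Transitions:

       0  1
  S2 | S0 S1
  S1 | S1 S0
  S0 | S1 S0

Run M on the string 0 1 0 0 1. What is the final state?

S2 → S0 → S0 → S1 → S1 → S0

S0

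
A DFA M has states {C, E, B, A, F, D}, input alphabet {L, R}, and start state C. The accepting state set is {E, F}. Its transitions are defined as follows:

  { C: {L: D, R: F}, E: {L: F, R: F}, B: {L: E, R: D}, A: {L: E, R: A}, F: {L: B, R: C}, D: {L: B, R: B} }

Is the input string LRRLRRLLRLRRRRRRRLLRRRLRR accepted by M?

No

C → D → B → D → B → D → B → E → F → C → D → B → D → B → D → B → D → B → E → F → C → F → C → D → B → D
End state D is not accepting.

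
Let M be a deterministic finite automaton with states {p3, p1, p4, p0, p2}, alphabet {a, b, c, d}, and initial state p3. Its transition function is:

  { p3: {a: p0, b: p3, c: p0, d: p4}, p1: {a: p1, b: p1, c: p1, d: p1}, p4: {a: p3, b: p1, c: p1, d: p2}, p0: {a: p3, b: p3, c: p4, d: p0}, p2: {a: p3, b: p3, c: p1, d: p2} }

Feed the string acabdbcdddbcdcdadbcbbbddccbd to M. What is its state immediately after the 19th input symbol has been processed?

p1

Trace: p3 -a-> p0 -c-> p4 -a-> p3 -b-> p3 -d-> p4 -b-> p1 -c-> p1 -d-> p1 -d-> p1 -d-> p1 -b-> p1 -c-> p1 -d-> p1 -c-> p1 -d-> p1 -a-> p1 -d-> p1 -b-> p1 -c-> p1
After 19 symbols: p1.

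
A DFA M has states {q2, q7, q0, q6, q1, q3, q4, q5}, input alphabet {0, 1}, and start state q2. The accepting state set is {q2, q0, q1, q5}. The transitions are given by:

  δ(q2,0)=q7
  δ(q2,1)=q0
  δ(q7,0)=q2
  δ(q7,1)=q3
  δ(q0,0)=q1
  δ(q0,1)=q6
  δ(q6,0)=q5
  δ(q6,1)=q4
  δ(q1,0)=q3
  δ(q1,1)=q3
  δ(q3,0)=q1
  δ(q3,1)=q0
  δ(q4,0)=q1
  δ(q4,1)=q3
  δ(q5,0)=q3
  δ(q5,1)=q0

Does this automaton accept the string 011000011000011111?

Yes

q2 → q7 → q3 → q0 → q1 → q3 → q1 → q3 → q0 → q6 → q5 → q3 → q1 → q3 → q0 → q6 → q4 → q3 → q0
End state q0 is accepting.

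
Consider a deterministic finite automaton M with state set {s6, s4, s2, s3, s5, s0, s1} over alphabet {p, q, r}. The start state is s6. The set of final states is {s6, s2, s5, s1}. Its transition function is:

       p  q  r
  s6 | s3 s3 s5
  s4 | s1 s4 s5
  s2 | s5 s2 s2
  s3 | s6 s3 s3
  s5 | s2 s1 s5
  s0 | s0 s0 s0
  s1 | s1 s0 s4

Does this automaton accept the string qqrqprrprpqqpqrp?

Trace: s6 -q-> s3 -q-> s3 -r-> s3 -q-> s3 -p-> s6 -r-> s5 -r-> s5 -p-> s2 -r-> s2 -p-> s5 -q-> s1 -q-> s0 -p-> s0 -q-> s0 -r-> s0 -p-> s0
End state s0 is not accepting.

No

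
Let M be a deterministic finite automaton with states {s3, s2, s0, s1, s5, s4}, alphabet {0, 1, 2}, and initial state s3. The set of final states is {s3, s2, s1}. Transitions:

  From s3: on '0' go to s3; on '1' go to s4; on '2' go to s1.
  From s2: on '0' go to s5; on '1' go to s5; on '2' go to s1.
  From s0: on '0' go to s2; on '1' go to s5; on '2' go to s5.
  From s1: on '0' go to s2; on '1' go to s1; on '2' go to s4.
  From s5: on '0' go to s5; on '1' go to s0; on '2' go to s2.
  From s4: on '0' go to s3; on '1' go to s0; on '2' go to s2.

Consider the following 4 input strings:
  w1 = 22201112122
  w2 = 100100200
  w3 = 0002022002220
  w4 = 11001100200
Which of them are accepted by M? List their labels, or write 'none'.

w1

w1:
  start at s3
  read '2': s3 → s1
  read '2': s1 → s4
  read '2': s4 → s2
  read '0': s2 → s5
  read '1': s5 → s0
  read '1': s0 → s5
  read '1': s5 → s0
  read '2': s0 → s5
  read '1': s5 → s0
  read '2': s0 → s5
  read '2': s5 → s2
  end s2, accepted
w2:
  start at s3
  read '1': s3 → s4
  read '0': s4 → s3
  read '0': s3 → s3
  read '1': s3 → s4
  read '0': s4 → s3
  read '0': s3 → s3
  read '2': s3 → s1
  read '0': s1 → s2
  read '0': s2 → s5
  end s5, rejected
w3:
  start at s3
  read '0': s3 → s3
  read '0': s3 → s3
  read '0': s3 → s3
  read '2': s3 → s1
  read '0': s1 → s2
  read '2': s2 → s1
  read '2': s1 → s4
  read '0': s4 → s3
  read '0': s3 → s3
  read '2': s3 → s1
  read '2': s1 → s4
  read '2': s4 → s2
  read '0': s2 → s5
  end s5, rejected
w4:
  start at s3
  read '1': s3 → s4
  read '1': s4 → s0
  read '0': s0 → s2
  read '0': s2 → s5
  read '1': s5 → s0
  read '1': s0 → s5
  read '0': s5 → s5
  read '0': s5 → s5
  read '2': s5 → s2
  read '0': s2 → s5
  read '0': s5 → s5
  end s5, rejected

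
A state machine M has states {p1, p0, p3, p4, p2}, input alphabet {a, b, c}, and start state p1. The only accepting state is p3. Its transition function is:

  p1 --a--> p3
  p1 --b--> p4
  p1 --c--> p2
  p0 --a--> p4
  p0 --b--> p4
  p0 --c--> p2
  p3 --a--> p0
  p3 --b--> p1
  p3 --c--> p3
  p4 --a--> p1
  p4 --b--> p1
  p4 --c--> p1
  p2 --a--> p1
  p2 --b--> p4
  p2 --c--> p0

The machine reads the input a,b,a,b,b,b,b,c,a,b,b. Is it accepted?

start at p1
read 'a': p1 → p3
read 'b': p3 → p1
read 'a': p1 → p3
read 'b': p3 → p1
read 'b': p1 → p4
read 'b': p4 → p1
read 'b': p1 → p4
read 'c': p4 → p1
read 'a': p1 → p3
read 'b': p3 → p1
read 'b': p1 → p4
End state p4 is not accepting.

No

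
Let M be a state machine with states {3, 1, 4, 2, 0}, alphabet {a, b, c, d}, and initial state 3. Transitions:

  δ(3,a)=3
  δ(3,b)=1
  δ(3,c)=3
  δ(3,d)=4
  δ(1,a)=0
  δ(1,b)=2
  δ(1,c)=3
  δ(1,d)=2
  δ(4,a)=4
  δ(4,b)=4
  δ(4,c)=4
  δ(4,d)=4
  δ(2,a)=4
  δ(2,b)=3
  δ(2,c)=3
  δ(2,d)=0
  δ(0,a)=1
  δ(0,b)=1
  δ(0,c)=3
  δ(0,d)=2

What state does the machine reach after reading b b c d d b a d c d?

start at 3
read 'b': 3 → 1
read 'b': 1 → 2
read 'c': 2 → 3
read 'd': 3 → 4
read 'd': 4 → 4
read 'b': 4 → 4
read 'a': 4 → 4
read 'd': 4 → 4
read 'c': 4 → 4
read 'd': 4 → 4

4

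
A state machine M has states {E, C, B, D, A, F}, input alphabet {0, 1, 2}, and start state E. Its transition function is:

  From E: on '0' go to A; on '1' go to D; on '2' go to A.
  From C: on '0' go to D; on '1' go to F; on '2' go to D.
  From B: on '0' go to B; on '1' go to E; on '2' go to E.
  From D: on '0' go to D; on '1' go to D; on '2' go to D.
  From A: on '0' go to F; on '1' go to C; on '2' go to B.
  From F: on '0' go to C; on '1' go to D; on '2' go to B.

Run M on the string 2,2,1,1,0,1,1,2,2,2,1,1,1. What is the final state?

D

Trace: E -2-> A -2-> B -1-> E -1-> D -0-> D -1-> D -1-> D -2-> D -2-> D -2-> D -1-> D -1-> D -1-> D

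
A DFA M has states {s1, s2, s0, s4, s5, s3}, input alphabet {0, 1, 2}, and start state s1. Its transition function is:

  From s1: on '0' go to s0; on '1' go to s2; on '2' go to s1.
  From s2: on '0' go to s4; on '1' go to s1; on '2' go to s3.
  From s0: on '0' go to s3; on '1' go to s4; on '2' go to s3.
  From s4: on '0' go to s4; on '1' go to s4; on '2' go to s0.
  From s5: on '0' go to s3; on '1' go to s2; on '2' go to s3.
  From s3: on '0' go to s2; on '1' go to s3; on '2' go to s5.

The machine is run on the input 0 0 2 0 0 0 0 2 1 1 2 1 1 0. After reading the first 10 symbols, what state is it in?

s4

Trace: s1 -0-> s0 -0-> s3 -2-> s5 -0-> s3 -0-> s2 -0-> s4 -0-> s4 -2-> s0 -1-> s4 -1-> s4
After 10 symbols: s4.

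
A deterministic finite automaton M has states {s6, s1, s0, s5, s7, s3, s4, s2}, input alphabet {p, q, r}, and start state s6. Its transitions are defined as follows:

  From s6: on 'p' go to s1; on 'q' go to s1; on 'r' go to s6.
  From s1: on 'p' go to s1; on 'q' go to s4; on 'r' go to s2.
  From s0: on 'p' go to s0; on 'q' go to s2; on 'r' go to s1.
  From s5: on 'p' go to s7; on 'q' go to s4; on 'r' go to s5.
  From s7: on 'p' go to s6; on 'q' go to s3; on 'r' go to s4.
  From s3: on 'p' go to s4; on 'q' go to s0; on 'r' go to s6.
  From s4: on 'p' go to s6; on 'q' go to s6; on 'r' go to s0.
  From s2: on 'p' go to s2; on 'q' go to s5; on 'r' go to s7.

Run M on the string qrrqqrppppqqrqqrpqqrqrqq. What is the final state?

s6 → s1 → s2 → s7 → s3 → s0 → s1 → s1 → s1 → s1 → s1 → s4 → s6 → s6 → s1 → s4 → s0 → s0 → s2 → s5 → s5 → s4 → s0 → s2 → s5

s5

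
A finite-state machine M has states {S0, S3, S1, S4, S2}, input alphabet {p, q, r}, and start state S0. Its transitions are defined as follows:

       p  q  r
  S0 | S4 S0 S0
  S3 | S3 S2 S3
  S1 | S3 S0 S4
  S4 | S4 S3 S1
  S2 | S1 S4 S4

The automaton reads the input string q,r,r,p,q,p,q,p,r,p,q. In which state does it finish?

S3

Trace: S0 -q-> S0 -r-> S0 -r-> S0 -p-> S4 -q-> S3 -p-> S3 -q-> S2 -p-> S1 -r-> S4 -p-> S4 -q-> S3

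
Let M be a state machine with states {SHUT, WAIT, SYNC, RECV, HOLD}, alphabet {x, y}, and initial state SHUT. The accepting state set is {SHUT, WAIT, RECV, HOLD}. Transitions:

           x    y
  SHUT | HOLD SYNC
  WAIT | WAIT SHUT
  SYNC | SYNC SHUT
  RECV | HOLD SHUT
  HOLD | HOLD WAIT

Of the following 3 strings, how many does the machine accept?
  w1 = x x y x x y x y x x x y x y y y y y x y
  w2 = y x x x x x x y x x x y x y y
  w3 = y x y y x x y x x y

2

w1: SHUT → HOLD → HOLD → WAIT → WAIT → WAIT → SHUT → HOLD → WAIT → WAIT → WAIT → WAIT → SHUT → HOLD → WAIT → SHUT → SYNC → SHUT → SYNC → SYNC → SHUT  → end SHUT, accepted
w2: SHUT → SYNC → SYNC → SYNC → SYNC → SYNC → SYNC → SYNC → SHUT → HOLD → HOLD → HOLD → WAIT → WAIT → SHUT → SYNC  → end SYNC, rejected
w3: SHUT → SYNC → SYNC → SHUT → SYNC → SYNC → SYNC → SHUT → HOLD → HOLD → WAIT  → end WAIT, accepted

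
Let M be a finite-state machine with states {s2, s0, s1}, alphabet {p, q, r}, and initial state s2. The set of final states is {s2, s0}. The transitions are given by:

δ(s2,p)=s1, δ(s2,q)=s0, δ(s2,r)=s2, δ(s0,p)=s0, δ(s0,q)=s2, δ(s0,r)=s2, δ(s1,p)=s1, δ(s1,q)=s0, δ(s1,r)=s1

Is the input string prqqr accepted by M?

Yes

Trace: s2 -p-> s1 -r-> s1 -q-> s0 -q-> s2 -r-> s2
End state s2 is accepting.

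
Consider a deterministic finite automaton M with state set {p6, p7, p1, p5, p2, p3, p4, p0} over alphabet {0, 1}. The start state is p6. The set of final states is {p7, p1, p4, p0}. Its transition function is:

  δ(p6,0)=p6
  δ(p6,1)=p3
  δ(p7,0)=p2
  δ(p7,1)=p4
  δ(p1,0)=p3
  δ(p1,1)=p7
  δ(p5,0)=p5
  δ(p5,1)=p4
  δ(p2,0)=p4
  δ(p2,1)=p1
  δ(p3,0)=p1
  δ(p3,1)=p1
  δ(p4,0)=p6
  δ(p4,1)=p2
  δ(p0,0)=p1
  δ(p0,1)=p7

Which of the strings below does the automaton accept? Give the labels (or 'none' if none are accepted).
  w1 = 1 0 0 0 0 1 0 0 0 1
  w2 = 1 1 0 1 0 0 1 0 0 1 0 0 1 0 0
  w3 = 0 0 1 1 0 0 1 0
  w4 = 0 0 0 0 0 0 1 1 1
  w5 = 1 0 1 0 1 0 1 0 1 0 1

w1, w4, w5

w1: p6 → p3 → p1 → p3 → p1 → p3 → p1 → p3 → p1 → p3 → p1  → end p1, accepted
w2: p6 → p3 → p1 → p3 → p1 → p3 → p1 → p7 → p2 → p4 → p2 → p4 → p6 → p3 → p1 → p3  → end p3, rejected
w3: p6 → p6 → p6 → p3 → p1 → p3 → p1 → p7 → p2  → end p2, rejected
w4: p6 → p6 → p6 → p6 → p6 → p6 → p6 → p3 → p1 → p7  → end p7, accepted
w5: p6 → p3 → p1 → p7 → p2 → p1 → p3 → p1 → p3 → p1 → p3 → p1  → end p1, accepted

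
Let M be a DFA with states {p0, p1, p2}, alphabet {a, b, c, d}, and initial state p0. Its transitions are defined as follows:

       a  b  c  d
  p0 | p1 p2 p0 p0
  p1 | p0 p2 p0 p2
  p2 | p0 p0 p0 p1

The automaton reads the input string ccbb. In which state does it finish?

p0

start at p0
read 'c': p0 → p0
read 'c': p0 → p0
read 'b': p0 → p2
read 'b': p2 → p0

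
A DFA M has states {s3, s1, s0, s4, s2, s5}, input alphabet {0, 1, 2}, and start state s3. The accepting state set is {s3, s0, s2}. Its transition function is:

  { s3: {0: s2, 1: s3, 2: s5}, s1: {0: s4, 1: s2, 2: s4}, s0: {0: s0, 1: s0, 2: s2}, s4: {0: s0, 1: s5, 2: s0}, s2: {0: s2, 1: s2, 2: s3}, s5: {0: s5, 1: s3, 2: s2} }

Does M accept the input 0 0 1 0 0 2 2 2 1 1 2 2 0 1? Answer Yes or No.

s3 → s2 → s2 → s2 → s2 → s2 → s3 → s5 → s2 → s2 → s2 → s3 → s5 → s5 → s3
End state s3 is accepting.

Yes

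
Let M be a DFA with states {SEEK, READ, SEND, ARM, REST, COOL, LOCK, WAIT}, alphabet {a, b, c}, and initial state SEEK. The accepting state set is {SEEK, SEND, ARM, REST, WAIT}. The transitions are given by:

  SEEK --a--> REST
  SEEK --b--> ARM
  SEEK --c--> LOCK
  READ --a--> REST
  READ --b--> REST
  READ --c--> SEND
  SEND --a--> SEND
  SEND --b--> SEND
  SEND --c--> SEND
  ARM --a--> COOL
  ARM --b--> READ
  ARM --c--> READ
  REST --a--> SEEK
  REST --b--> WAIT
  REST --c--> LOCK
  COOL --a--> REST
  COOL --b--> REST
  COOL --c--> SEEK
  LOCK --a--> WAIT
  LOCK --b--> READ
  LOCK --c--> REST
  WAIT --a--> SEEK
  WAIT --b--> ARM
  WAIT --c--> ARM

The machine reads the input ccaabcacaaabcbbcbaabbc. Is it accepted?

SEEK → LOCK → REST → SEEK → REST → WAIT → ARM → COOL → SEEK → REST → SEEK → REST → WAIT → ARM → READ → REST → LOCK → READ → REST → SEEK → ARM → READ → SEND
End state SEND is accepting.

Yes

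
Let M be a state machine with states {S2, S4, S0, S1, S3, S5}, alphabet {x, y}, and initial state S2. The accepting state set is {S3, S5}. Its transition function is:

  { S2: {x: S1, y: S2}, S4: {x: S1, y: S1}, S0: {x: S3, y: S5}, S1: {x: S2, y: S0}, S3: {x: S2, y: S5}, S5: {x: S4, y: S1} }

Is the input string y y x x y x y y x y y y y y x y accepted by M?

Yes

S2 → S2 → S2 → S1 → S2 → S2 → S1 → S0 → S5 → S4 → S1 → S0 → S5 → S1 → S0 → S3 → S5
End state S5 is accepting.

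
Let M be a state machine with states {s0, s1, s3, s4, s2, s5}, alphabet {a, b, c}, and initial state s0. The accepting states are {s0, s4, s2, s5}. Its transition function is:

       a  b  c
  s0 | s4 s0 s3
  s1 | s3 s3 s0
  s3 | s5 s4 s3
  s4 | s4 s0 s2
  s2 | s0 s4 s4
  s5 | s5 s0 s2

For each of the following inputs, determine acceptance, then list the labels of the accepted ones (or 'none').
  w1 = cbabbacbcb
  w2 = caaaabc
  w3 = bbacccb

w1:
  start at s0
  read 'c': s0 → s3
  read 'b': s3 → s4
  read 'a': s4 → s4
  read 'b': s4 → s0
  read 'b': s0 → s0
  read 'a': s0 → s4
  read 'c': s4 → s2
  read 'b': s2 → s4
  read 'c': s4 → s2
  read 'b': s2 → s4
  end s4, accepted
w2:
  start at s0
  read 'c': s0 → s3
  read 'a': s3 → s5
  read 'a': s5 → s5
  read 'a': s5 → s5
  read 'a': s5 → s5
  read 'b': s5 → s0
  read 'c': s0 → s3
  end s3, rejected
w3:
  start at s0
  read 'b': s0 → s0
  read 'b': s0 → s0
  read 'a': s0 → s4
  read 'c': s4 → s2
  read 'c': s2 → s4
  read 'c': s4 → s2
  read 'b': s2 → s4
  end s4, accepted

w1, w3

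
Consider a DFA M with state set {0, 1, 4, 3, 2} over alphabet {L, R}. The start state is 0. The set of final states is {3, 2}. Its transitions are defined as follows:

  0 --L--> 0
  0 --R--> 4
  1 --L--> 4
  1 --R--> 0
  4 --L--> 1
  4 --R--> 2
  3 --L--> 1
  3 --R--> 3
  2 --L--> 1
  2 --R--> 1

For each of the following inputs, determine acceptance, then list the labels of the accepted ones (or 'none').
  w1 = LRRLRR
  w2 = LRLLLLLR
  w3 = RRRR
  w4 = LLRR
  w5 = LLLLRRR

w1:
  start at 0
  read 'L': 0 → 0
  read 'R': 0 → 4
  read 'R': 4 → 2
  read 'L': 2 → 1
  read 'R': 1 → 0
  read 'R': 0 → 4
  end 4, rejected
w2:
  start at 0
  read 'L': 0 → 0
  read 'R': 0 → 4
  read 'L': 4 → 1
  read 'L': 1 → 4
  read 'L': 4 → 1
  read 'L': 1 → 4
  read 'L': 4 → 1
  read 'R': 1 → 0
  end 0, rejected
w3:
  start at 0
  read 'R': 0 → 4
  read 'R': 4 → 2
  read 'R': 2 → 1
  read 'R': 1 → 0
  end 0, rejected
w4:
  start at 0
  read 'L': 0 → 0
  read 'L': 0 → 0
  read 'R': 0 → 4
  read 'R': 4 → 2
  end 2, accepted
w5:
  start at 0
  read 'L': 0 → 0
  read 'L': 0 → 0
  read 'L': 0 → 0
  read 'L': 0 → 0
  read 'R': 0 → 4
  read 'R': 4 → 2
  read 'R': 2 → 1
  end 1, rejected

w4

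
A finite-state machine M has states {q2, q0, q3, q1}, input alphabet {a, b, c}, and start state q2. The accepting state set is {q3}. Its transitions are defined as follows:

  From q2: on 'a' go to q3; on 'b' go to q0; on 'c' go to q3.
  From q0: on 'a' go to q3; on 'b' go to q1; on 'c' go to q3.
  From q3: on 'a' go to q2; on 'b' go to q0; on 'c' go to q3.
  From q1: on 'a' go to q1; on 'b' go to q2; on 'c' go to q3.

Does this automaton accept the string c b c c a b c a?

No

q2 → q3 → q0 → q3 → q3 → q2 → q0 → q3 → q2
End state q2 is not accepting.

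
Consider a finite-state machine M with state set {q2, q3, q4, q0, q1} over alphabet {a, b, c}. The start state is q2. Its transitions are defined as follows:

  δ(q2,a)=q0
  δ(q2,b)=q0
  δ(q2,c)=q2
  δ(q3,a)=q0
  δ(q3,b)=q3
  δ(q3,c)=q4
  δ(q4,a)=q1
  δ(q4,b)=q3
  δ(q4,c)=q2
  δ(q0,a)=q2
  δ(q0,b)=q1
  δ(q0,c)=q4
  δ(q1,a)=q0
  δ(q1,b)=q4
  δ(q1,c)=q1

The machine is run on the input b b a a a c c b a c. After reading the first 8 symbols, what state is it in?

Trace: q2 -b-> q0 -b-> q1 -a-> q0 -a-> q2 -a-> q0 -c-> q4 -c-> q2 -b-> q0
After 8 symbols: q0.

q0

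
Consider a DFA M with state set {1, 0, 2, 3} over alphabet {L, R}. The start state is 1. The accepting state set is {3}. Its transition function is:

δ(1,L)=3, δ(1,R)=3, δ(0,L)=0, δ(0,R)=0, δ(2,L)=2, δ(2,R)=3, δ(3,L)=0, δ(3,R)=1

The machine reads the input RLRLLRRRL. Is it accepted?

Trace: 1 -R-> 3 -L-> 0 -R-> 0 -L-> 0 -L-> 0 -R-> 0 -R-> 0 -R-> 0 -L-> 0
End state 0 is not accepting.

No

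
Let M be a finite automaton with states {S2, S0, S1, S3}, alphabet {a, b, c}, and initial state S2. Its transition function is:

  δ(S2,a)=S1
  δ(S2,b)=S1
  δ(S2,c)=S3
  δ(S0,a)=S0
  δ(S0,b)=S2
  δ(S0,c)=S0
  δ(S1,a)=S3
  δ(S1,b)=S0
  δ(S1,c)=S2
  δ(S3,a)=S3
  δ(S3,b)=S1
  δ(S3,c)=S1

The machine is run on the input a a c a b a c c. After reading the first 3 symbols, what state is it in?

S1

start at S2
read 'a': S2 → S1
read 'a': S1 → S3
read 'c': S3 → S1
After 3 symbols: S1.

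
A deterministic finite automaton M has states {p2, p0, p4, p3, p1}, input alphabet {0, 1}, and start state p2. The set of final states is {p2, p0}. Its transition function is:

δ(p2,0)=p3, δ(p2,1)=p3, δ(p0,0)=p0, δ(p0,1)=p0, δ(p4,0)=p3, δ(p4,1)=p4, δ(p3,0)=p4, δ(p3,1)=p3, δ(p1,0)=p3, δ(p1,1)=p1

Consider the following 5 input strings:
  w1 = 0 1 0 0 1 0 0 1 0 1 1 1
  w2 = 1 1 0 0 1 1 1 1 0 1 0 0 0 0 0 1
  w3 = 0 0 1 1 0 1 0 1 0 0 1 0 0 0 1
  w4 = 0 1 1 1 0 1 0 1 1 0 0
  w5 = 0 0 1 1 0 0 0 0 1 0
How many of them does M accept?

0

w1: Trace: p2 -0-> p3 -1-> p3 -0-> p4 -0-> p3 -1-> p3 -0-> p4 -0-> p3 -1-> p3 -0-> p4 -1-> p4 -1-> p4 -1-> p4  → end p4, rejected
w2: Trace: p2 -1-> p3 -1-> p3 -0-> p4 -0-> p3 -1-> p3 -1-> p3 -1-> p3 -1-> p3 -0-> p4 -1-> p4 -0-> p3 -0-> p4 -0-> p3 -0-> p4 -0-> p3 -1-> p3  → end p3, rejected
w3: Trace: p2 -0-> p3 -0-> p4 -1-> p4 -1-> p4 -0-> p3 -1-> p3 -0-> p4 -1-> p4 -0-> p3 -0-> p4 -1-> p4 -0-> p3 -0-> p4 -0-> p3 -1-> p3  → end p3, rejected
w4: Trace: p2 -0-> p3 -1-> p3 -1-> p3 -1-> p3 -0-> p4 -1-> p4 -0-> p3 -1-> p3 -1-> p3 -0-> p4 -0-> p3  → end p3, rejected
w5: Trace: p2 -0-> p3 -0-> p4 -1-> p4 -1-> p4 -0-> p3 -0-> p4 -0-> p3 -0-> p4 -1-> p4 -0-> p3  → end p3, rejected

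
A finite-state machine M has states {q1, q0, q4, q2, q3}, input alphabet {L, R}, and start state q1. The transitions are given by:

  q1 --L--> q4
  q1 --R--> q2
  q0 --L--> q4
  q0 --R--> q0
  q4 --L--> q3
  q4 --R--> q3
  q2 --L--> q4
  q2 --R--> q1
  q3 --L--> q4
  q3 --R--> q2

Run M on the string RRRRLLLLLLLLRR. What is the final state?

q1

start at q1
read 'R': q1 → q2
read 'R': q2 → q1
read 'R': q1 → q2
read 'R': q2 → q1
read 'L': q1 → q4
read 'L': q4 → q3
read 'L': q3 → q4
read 'L': q4 → q3
read 'L': q3 → q4
read 'L': q4 → q3
read 'L': q3 → q4
read 'L': q4 → q3
read 'R': q3 → q2
read 'R': q2 → q1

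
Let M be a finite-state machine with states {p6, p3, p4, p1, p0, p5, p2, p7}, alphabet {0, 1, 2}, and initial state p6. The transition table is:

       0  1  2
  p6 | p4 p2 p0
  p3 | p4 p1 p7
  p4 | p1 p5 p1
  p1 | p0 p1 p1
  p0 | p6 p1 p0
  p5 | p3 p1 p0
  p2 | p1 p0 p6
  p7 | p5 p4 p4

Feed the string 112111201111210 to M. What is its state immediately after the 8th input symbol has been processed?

p0

start at p6
read '1': p6 → p2
read '1': p2 → p0
read '2': p0 → p0
read '1': p0 → p1
read '1': p1 → p1
read '1': p1 → p1
read '2': p1 → p1
read '0': p1 → p0
After 8 symbols: p0.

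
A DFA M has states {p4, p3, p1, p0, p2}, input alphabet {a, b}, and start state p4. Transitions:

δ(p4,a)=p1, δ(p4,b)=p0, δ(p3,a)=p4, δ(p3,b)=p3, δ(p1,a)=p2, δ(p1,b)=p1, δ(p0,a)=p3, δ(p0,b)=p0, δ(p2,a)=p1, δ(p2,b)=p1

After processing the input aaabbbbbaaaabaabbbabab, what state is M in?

p1

Trace: p4 -a-> p1 -a-> p2 -a-> p1 -b-> p1 -b-> p1 -b-> p1 -b-> p1 -b-> p1 -a-> p2 -a-> p1 -a-> p2 -a-> p1 -b-> p1 -a-> p2 -a-> p1 -b-> p1 -b-> p1 -b-> p1 -a-> p2 -b-> p1 -a-> p2 -b-> p1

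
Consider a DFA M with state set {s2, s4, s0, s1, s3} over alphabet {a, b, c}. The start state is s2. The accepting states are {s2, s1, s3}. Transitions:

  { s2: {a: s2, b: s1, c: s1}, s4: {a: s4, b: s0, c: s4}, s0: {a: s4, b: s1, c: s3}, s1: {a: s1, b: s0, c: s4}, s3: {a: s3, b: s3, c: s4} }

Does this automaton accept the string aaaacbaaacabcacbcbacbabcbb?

Yes

start at s2
read 'a': s2 → s2
read 'a': s2 → s2
read 'a': s2 → s2
read 'a': s2 → s2
read 'c': s2 → s1
read 'b': s1 → s0
read 'a': s0 → s4
read 'a': s4 → s4
read 'a': s4 → s4
read 'c': s4 → s4
read 'a': s4 → s4
read 'b': s4 → s0
read 'c': s0 → s3
read 'a': s3 → s3
read 'c': s3 → s4
read 'b': s4 → s0
read 'c': s0 → s3
read 'b': s3 → s3
read 'a': s3 → s3
read 'c': s3 → s4
read 'b': s4 → s0
read 'a': s0 → s4
read 'b': s4 → s0
read 'c': s0 → s3
read 'b': s3 → s3
read 'b': s3 → s3
End state s3 is accepting.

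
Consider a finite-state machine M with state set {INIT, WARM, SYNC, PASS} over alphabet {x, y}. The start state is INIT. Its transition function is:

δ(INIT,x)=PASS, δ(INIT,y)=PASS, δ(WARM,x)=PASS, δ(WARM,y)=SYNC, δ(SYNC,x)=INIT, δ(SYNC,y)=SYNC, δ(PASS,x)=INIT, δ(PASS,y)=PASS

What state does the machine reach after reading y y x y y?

PASS

start at INIT
read 'y': INIT → PASS
read 'y': PASS → PASS
read 'x': PASS → INIT
read 'y': INIT → PASS
read 'y': PASS → PASS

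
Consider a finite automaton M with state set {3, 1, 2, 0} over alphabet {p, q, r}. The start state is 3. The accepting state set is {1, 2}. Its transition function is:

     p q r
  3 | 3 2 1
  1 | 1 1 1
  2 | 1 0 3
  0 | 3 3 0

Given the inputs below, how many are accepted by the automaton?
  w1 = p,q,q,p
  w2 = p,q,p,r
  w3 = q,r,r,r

2

w1: Trace: 3 -p-> 3 -q-> 2 -q-> 0 -p-> 3  → end 3, rejected
w2: Trace: 3 -p-> 3 -q-> 2 -p-> 1 -r-> 1  → end 1, accepted
w3: Trace: 3 -q-> 2 -r-> 3 -r-> 1 -r-> 1  → end 1, accepted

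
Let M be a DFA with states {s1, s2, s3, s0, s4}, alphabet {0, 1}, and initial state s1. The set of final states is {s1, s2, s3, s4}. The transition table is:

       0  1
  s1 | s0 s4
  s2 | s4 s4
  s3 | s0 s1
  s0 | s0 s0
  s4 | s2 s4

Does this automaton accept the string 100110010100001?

Yes

start at s1
read '1': s1 → s4
read '0': s4 → s2
read '0': s2 → s4
read '1': s4 → s4
read '1': s4 → s4
read '0': s4 → s2
read '0': s2 → s4
read '1': s4 → s4
read '0': s4 → s2
read '1': s2 → s4
read '0': s4 → s2
read '0': s2 → s4
read '0': s4 → s2
read '0': s2 → s4
read '1': s4 → s4
End state s4 is accepting.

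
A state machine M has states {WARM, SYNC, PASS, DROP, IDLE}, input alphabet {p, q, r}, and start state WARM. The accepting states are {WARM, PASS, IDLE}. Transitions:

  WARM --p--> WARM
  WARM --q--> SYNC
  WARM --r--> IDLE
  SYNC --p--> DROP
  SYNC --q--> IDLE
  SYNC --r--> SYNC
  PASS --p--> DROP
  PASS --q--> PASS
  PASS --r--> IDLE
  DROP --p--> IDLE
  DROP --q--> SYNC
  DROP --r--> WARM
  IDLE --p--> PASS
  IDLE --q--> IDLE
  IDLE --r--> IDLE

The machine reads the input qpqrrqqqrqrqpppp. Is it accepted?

WARM → SYNC → DROP → SYNC → SYNC → SYNC → IDLE → IDLE → IDLE → IDLE → IDLE → IDLE → IDLE → PASS → DROP → IDLE → PASS
End state PASS is accepting.

Yes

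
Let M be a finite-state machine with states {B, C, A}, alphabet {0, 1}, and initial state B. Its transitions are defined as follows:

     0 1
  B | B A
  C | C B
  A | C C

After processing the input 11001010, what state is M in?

start at B
read '1': B → A
read '1': A → C
read '0': C → C
read '0': C → C
read '1': C → B
read '0': B → B
read '1': B → A
read '0': A → C

C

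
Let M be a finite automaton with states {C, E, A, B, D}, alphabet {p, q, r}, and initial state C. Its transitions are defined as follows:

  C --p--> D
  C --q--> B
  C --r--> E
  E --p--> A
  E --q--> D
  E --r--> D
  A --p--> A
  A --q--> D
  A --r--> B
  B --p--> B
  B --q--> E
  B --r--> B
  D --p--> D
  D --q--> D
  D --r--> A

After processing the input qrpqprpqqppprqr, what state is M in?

Trace: C -q-> B -r-> B -p-> B -q-> E -p-> A -r-> B -p-> B -q-> E -q-> D -p-> D -p-> D -p-> D -r-> A -q-> D -r-> A

A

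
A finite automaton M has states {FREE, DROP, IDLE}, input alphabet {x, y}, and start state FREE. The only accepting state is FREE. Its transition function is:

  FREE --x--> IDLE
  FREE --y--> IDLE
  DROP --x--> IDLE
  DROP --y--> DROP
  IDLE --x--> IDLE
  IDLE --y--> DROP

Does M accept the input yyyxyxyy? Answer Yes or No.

No

FREE → IDLE → DROP → DROP → IDLE → DROP → IDLE → DROP → DROP
End state DROP is not accepting.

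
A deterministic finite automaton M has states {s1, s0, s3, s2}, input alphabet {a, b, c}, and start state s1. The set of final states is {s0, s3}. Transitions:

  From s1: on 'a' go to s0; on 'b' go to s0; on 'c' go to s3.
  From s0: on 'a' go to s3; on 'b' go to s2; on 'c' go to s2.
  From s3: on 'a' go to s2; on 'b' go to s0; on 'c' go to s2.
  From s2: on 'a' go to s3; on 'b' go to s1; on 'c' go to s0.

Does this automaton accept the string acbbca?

Trace: s1 -a-> s0 -c-> s2 -b-> s1 -b-> s0 -c-> s2 -a-> s3
End state s3 is accepting.

Yes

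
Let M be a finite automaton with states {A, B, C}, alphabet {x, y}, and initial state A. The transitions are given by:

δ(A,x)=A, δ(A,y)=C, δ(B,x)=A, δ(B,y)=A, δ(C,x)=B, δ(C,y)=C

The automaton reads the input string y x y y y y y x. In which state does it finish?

B

Trace: A -y-> C -x-> B -y-> A -y-> C -y-> C -y-> C -y-> C -x-> B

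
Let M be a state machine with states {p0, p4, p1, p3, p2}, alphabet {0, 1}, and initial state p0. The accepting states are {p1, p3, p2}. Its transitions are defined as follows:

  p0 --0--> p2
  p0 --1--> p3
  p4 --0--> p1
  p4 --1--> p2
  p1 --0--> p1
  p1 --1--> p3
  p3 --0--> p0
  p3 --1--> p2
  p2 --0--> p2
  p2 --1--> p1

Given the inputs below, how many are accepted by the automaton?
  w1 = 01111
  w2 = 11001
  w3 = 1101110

w1: p0 → p2 → p1 → p3 → p2 → p1  → end p1, accepted
w2: p0 → p3 → p2 → p2 → p2 → p1  → end p1, accepted
w3: p0 → p3 → p2 → p2 → p1 → p3 → p2 → p2  → end p2, accepted

3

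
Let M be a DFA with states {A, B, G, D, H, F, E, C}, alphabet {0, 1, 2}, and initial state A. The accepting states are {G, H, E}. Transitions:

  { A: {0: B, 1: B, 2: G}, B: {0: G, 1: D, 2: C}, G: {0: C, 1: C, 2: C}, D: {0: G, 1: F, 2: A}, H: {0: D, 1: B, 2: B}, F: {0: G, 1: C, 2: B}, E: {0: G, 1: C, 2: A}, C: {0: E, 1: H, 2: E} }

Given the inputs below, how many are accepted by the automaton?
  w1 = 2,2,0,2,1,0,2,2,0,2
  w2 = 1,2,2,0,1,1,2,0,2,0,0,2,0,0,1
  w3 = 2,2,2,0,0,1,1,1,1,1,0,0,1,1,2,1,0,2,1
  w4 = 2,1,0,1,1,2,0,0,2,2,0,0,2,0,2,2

2

w1: Trace: A -2-> G -2-> C -0-> E -2-> A -1-> B -0-> G -2-> C -2-> E -0-> G -2-> C  → end C, rejected
w2: Trace: A -1-> B -2-> C -2-> E -0-> G -1-> C -1-> H -2-> B -0-> G -2-> C -0-> E -0-> G -2-> C -0-> E -0-> G -1-> C  → end C, rejected
w3: Trace: A -2-> G -2-> C -2-> E -0-> G -0-> C -1-> H -1-> B -1-> D -1-> F -1-> C -0-> E -0-> G -1-> C -1-> H -2-> B -1-> D -0-> G -2-> C -1-> H  → end H, accepted
w4: Trace: A -2-> G -1-> C -0-> E -1-> C -1-> H -2-> B -0-> G -0-> C -2-> E -2-> A -0-> B -0-> G -2-> C -0-> E -2-> A -2-> G  → end G, accepted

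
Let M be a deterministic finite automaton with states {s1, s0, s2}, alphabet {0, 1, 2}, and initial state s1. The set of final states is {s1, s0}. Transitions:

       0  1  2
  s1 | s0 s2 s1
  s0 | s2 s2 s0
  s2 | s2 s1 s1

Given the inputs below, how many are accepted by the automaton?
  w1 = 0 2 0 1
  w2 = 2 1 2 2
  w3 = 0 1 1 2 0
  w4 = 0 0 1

w1:
  start at s1
  read '0': s1 → s0
  read '2': s0 → s0
  read '0': s0 → s2
  read '1': s2 → s1
  end s1, accepted
w2:
  start at s1
  read '2': s1 → s1
  read '1': s1 → s2
  read '2': s2 → s1
  read '2': s1 → s1
  end s1, accepted
w3:
  start at s1
  read '0': s1 → s0
  read '1': s0 → s2
  read '1': s2 → s1
  read '2': s1 → s1
  read '0': s1 → s0
  end s0, accepted
w4:
  start at s1
  read '0': s1 → s0
  read '0': s0 → s2
  read '1': s2 → s1
  end s1, accepted

4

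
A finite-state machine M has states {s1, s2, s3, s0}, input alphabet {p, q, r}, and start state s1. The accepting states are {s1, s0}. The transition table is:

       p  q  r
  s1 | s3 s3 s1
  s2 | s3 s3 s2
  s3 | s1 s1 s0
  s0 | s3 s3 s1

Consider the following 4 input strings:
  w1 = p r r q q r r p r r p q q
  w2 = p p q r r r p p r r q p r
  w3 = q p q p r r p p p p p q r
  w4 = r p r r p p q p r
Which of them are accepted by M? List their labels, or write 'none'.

w1: s1 → s3 → s0 → s1 → s3 → s1 → s1 → s1 → s3 → s0 → s1 → s3 → s1 → s3  → end s3, rejected
w2: s1 → s3 → s1 → s3 → s0 → s1 → s1 → s3 → s1 → s1 → s1 → s3 → s1 → s1  → end s1, accepted
w3: s1 → s3 → s1 → s3 → s1 → s1 → s1 → s3 → s1 → s3 → s1 → s3 → s1 → s1  → end s1, accepted
w4: s1 → s1 → s3 → s0 → s1 → s3 → s1 → s3 → s1 → s1  → end s1, accepted

w2, w3, w4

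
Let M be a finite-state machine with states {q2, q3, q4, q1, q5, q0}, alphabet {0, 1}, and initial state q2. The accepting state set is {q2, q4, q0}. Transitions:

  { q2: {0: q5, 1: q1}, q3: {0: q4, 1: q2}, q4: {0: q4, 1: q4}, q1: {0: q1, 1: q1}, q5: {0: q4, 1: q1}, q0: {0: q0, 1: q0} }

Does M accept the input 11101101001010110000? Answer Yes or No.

Trace: q2 -1-> q1 -1-> q1 -1-> q1 -0-> q1 -1-> q1 -1-> q1 -0-> q1 -1-> q1 -0-> q1 -0-> q1 -1-> q1 -0-> q1 -1-> q1 -0-> q1 -1-> q1 -1-> q1 -0-> q1 -0-> q1 -0-> q1 -0-> q1
End state q1 is not accepting.

No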